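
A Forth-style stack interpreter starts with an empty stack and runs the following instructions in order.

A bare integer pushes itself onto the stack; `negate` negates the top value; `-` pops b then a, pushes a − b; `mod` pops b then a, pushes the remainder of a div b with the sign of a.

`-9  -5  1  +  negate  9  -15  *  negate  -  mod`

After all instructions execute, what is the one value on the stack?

-9

-9     -> [-9]
-5     -> [-9, -5]
1      -> [-9, -5, 1]
+      -> [-9, -4]
negate -> [-9, 4]
9      -> [-9, 4, 9]
-15    -> [-9, 4, 9, -15]
*      -> [-9, 4, -135]
negate -> [-9, 4, 135]
-      -> [-9, -131]
mod    -> [-9]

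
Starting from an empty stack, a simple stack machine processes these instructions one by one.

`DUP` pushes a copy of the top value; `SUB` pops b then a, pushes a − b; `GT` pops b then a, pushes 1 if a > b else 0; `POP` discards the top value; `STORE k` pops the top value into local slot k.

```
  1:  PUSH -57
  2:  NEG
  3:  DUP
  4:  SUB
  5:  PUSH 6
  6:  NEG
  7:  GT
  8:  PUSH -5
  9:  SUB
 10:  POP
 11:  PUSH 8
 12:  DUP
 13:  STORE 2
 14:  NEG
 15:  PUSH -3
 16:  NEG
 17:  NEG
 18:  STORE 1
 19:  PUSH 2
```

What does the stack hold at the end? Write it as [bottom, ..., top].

PUSH -57  -57
NEG       57
DUP       57 57
SUB       0
PUSH 6    0 6
NEG       0 -6
GT        1
PUSH -5   1 -5
SUB       6
POP       (empty)
PUSH 8    8
DUP       8 8
STORE 2   8
NEG       -8
PUSH -3   -8 -3
NEG       -8 3
NEG       -8 -3
STORE 1   -8
PUSH 2    -8 2

[-8, 2]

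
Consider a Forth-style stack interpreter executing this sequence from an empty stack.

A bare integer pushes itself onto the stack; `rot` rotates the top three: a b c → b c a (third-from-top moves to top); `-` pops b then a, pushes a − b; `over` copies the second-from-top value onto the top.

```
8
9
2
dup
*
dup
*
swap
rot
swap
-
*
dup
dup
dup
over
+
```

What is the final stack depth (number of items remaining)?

4

8    : 8
9    : 8 9
2    : 8 9 2
dup  : 8 9 2 2
*    : 8 9 4
dup  : 8 9 4 4
*    : 8 9 16
swap : 8 16 9
rot  : 16 9 8
swap : 16 8 9
-    : 16 -1
*    : -16
dup  : -16 -16
dup  : -16 -16 -16
dup  : -16 -16 -16 -16
over : -16 -16 -16 -16 -16
+    : -16 -16 -16 -32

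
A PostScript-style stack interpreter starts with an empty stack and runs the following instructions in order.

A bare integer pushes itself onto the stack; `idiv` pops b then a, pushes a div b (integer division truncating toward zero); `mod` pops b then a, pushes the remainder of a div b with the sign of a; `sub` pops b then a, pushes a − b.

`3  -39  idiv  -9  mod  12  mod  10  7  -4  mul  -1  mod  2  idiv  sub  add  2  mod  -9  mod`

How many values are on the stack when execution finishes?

1

3    : 3
-39  : 3 -39
idiv : 0
-9   : 0 -9
mod  : 0
12   : 0 12
mod  : 0
10   : 0 10
7    : 0 10 7
-4   : 0 10 7 -4
mul  : 0 10 -28
-1   : 0 10 -28 -1
mod  : 0 10 0
2    : 0 10 0 2
idiv : 0 10 0
sub  : 0 10
add  : 10
2    : 10 2
mod  : 0
-9   : 0 -9
mod  : 0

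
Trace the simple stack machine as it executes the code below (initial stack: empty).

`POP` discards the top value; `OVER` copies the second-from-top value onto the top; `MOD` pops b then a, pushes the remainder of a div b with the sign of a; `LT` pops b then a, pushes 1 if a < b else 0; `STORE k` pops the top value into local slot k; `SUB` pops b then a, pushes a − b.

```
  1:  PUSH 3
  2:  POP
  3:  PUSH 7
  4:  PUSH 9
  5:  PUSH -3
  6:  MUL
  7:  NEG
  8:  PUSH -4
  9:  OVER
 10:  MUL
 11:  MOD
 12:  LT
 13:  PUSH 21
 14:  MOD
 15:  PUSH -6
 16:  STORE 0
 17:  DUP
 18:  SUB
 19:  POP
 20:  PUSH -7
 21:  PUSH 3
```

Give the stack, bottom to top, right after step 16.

[1]

PUSH 3  -> [3]
POP     -> []
PUSH 7  -> [7]
PUSH 9  -> [7, 9]
PUSH -3 -> [7, 9, -3]
MUL     -> [7, -27]
NEG     -> [7, 27]
PUSH -4 -> [7, 27, -4]
OVER    -> [7, 27, -4, 27]
MUL     -> [7, 27, -108]
MOD     -> [7, 27]
LT      -> [1]
PUSH 21 -> [1, 21]
MOD     -> [1]
PUSH -6 -> [1, -6]
STORE 0 -> [1]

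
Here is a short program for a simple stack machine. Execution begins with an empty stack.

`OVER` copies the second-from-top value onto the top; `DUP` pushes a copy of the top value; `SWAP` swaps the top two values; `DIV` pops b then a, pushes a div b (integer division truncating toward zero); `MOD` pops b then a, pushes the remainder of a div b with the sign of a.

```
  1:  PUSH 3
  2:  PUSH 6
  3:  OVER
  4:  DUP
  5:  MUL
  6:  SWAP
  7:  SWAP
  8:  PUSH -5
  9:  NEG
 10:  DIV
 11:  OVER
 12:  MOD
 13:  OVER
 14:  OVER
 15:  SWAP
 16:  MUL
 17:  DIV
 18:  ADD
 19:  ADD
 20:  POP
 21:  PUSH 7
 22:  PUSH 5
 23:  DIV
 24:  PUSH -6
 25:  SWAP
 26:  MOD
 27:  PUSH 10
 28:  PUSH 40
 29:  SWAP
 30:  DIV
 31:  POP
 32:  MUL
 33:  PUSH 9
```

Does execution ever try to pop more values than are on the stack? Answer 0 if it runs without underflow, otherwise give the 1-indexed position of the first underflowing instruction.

32

PUSH 3  → [3]
PUSH 6  → [3, 6]
OVER    → [3, 6, 3]
DUP     → [3, 6, 3, 3]
MUL     → [3, 6, 9]
SWAP    → [3, 9, 6]
SWAP    → [3, 6, 9]
PUSH -5 → [3, 6, 9, -5]
NEG     → [3, 6, 9, 5]
DIV     → [3, 6, 1]
OVER    → [3, 6, 1, 6]
MOD     → [3, 6, 1]
OVER    → [3, 6, 1, 6]
OVER    → [3, 6, 1, 6, 1]
SWAP    → [3, 6, 1, 1, 6]
MUL     → [3, 6, 1, 6]
DIV     → [3, 6, 0]
ADD     → [3, 6]
ADD     → [9]
POP     → []
PUSH 7  → [7]
PUSH 5  → [7, 5]
DIV     → [1]
PUSH -6 → [1, -6]
SWAP    → [-6, 1]
MOD     → [0]
PUSH 10 → [0, 10]
PUSH 40 → [0, 10, 40]
SWAP    → [0, 40, 10]
DIV     → [0, 4]
POP     → [0]
MUL  — needs 2 operands, stack has 1 → underflow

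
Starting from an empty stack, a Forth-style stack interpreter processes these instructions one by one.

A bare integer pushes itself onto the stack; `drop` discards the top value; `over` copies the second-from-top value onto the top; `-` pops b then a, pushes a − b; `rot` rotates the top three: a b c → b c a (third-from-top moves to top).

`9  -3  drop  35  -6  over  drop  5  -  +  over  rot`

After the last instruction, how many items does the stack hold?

9    → 9
-3   → 9 -3
drop → 9
35   → 9 35
-6   → 9 35 -6
over → 9 35 -6 35
drop → 9 35 -6
5    → 9 35 -6 5
-    → 9 35 -11
+    → 9 24
over → 9 24 9
rot  → 24 9 9

3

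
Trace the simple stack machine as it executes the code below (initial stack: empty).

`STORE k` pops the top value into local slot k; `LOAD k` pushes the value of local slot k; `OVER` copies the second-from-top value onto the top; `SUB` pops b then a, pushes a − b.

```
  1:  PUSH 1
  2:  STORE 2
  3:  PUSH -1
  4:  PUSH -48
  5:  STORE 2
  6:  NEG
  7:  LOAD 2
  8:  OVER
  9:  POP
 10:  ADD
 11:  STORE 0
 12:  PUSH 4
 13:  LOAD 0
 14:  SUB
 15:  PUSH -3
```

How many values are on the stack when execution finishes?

2

PUSH 1   → [1]
STORE 2  → []
PUSH -1  → [-1]
PUSH -48 → [-1, -48]
STORE 2  → [-1]
NEG      → [1]
LOAD 2   → [1, -48]
OVER     → [1, -48, 1]
POP      → [1, -48]
ADD      → [-47]
STORE 0  → []
PUSH 4   → [4]
LOAD 0   → [4, -47]
SUB      → [51]
PUSH -3  → [51, -3]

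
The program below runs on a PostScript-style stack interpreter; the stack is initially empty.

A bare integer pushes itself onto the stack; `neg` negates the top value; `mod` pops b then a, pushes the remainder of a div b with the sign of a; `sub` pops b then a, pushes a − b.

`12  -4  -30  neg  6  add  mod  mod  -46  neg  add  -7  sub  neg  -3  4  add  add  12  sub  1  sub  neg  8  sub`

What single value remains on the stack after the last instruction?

12  → 12
-4  → 12 -4
-30 → 12 -4 -30
neg → 12 -4 30
6   → 12 -4 30 6
add → 12 -4 36
mod → 12 -4
mod → 0
-46 → 0 -46
neg → 0 46
add → 46
-7  → 46 -7
sub → 53
neg → -53
-3  → -53 -3
4   → -53 -3 4
add → -53 1
add → -52
12  → -52 12
sub → -64
1   → -64 1
sub → -65
neg → 65
8   → 65 8
sub → 57

57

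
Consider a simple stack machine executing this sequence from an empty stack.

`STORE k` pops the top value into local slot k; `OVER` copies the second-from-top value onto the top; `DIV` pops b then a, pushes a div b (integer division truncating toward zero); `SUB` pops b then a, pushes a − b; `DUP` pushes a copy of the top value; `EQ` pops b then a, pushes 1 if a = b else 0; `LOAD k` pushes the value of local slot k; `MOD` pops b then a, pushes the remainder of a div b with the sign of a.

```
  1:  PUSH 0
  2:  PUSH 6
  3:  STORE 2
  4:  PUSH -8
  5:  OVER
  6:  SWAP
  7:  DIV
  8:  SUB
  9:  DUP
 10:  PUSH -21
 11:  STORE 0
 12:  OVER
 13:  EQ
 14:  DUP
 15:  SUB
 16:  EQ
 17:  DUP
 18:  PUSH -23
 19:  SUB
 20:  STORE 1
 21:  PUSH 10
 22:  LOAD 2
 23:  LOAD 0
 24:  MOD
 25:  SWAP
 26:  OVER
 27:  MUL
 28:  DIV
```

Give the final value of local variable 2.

6

PUSH 0   : [0]
PUSH 6   : [0, 6]
STORE 2  : [0]
PUSH -8  : [0, -8]
OVER     : [0, -8, 0]
SWAP     : [0, 0, -8]
DIV      : [0, 0]
SUB      : [0]
DUP      : [0, 0]
PUSH -21 : [0, 0, -21]
STORE 0  : [0, 0]
OVER     : [0, 0, 0]
EQ       : [0, 1]
DUP      : [0, 1, 1]
SUB      : [0, 0]
EQ       : [1]
DUP      : [1, 1]
PUSH -23 : [1, 1, -23]
SUB      : [1, 24]
STORE 1  : [1]
PUSH 10  : [1, 10]
LOAD 2   : [1, 10, 6]
LOAD 0   : [1, 10, 6, -21]
MOD      : [1, 10, 6]
SWAP     : [1, 6, 10]
OVER     : [1, 6, 10, 6]
MUL      : [1, 6, 60]
DIV      : [1, 0]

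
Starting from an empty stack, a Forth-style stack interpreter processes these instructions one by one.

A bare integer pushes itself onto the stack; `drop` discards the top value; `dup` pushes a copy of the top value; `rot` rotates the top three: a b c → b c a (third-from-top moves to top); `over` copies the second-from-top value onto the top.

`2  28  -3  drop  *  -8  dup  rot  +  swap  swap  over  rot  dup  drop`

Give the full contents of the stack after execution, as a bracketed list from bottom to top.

[48, -8, -8]

2    -> 2
28   -> 2 28
-3   -> 2 28 -3
drop -> 2 28
*    -> 56
-8   -> 56 -8
dup  -> 56 -8 -8
rot  -> -8 -8 56
+    -> -8 48
swap -> 48 -8
swap -> -8 48
over -> -8 48 -8
rot  -> 48 -8 -8
dup  -> 48 -8 -8 -8
drop -> 48 -8 -8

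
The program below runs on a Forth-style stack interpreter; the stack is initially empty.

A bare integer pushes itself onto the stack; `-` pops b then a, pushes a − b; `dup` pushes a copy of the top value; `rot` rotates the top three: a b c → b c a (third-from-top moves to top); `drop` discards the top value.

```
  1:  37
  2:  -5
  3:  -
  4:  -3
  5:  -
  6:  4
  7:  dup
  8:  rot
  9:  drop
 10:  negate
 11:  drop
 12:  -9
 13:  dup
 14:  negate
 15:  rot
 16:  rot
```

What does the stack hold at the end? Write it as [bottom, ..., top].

37     -> [37]
-5     -> [37, -5]
-      -> [42]
-3     -> [42, -3]
-      -> [45]
4      -> [45, 4]
dup    -> [45, 4, 4]
rot    -> [4, 4, 45]
drop   -> [4, 4]
negate -> [4, -4]
drop   -> [4]
-9     -> [4, -9]
dup    -> [4, -9, -9]
negate -> [4, -9, 9]
rot    -> [-9, 9, 4]
rot    -> [9, 4, -9]

[9, 4, -9]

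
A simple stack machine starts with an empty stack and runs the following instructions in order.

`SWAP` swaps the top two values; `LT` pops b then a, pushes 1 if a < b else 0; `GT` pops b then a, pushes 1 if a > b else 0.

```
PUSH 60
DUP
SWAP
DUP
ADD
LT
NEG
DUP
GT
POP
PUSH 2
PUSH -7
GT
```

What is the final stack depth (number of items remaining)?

PUSH 60 : [60]
DUP     : [60, 60]
SWAP    : [60, 60]
DUP     : [60, 60, 60]
ADD     : [60, 120]
LT      : [1]
NEG     : [-1]
DUP     : [-1, -1]
GT      : [0]
POP     : []
PUSH 2  : [2]
PUSH -7 : [2, -7]
GT      : [1]

1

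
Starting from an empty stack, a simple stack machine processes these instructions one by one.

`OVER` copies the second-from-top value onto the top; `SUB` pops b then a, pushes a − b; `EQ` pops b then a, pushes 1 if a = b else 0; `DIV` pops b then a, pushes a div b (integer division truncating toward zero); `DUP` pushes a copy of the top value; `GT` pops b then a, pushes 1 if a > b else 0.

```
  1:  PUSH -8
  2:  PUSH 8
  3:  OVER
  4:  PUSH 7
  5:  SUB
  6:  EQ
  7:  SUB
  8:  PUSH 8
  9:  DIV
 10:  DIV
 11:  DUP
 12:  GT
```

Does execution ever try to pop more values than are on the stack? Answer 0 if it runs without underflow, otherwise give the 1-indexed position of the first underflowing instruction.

PUSH -8 : -8
PUSH 8  : -8 8
OVER    : -8 8 -8
PUSH 7  : -8 8 -8 7
SUB     : -8 8 -15
EQ      : -8 0
SUB     : -8
PUSH 8  : -8 8
DIV     : -1
DIV  — needs 2 operands, stack has 1 → underflow

10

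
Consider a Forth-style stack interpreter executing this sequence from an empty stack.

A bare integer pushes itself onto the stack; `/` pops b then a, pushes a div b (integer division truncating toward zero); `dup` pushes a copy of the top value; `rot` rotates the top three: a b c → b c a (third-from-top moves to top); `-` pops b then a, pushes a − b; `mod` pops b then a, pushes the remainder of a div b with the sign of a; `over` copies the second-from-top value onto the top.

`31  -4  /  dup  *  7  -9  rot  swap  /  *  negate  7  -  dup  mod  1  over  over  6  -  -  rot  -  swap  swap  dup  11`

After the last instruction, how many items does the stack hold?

31      [31]
-4      [31, -4]
/       [-7]
dup     [-7, -7]
*       [49]
7       [49, 7]
-9      [49, 7, -9]
rot     [7, -9, 49]
swap    [7, 49, -9]
/       [7, -5]
*       [-35]
negate  [35]
7       [35, 7]
-       [28]
dup     [28, 28]
mod     [0]
1       [0, 1]
over    [0, 1, 0]
over    [0, 1, 0, 1]
6       [0, 1, 0, 1, 6]
-       [0, 1, 0, -5]
-       [0, 1, 5]
rot     [1, 5, 0]
-       [1, 5]
swap    [5, 1]
swap    [1, 5]
dup     [1, 5, 5]
11      [1, 5, 5, 11]

4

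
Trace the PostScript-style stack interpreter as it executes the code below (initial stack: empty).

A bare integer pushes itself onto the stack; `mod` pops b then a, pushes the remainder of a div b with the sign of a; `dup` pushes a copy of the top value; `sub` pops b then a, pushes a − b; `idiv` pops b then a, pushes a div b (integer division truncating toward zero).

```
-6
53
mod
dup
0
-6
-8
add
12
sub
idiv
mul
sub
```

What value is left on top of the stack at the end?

-6

-6   -> -6
53   -> -6 53
mod  -> -6
dup  -> -6 -6
0    -> -6 -6 0
-6   -> -6 -6 0 -6
-8   -> -6 -6 0 -6 -8
add  -> -6 -6 0 -14
12   -> -6 -6 0 -14 12
sub  -> -6 -6 0 -26
idiv -> -6 -6 0
mul  -> -6 0
sub  -> -6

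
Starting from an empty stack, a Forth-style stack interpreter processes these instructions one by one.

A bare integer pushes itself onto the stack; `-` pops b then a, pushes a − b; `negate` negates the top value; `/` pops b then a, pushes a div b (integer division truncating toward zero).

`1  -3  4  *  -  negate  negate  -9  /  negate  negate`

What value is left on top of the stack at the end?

-1

1      : 1
-3     : 1 -3
4      : 1 -3 4
*      : 1 -12
-      : 13
negate : -13
negate : 13
-9     : 13 -9
/      : -1
negate : 1
negate : -1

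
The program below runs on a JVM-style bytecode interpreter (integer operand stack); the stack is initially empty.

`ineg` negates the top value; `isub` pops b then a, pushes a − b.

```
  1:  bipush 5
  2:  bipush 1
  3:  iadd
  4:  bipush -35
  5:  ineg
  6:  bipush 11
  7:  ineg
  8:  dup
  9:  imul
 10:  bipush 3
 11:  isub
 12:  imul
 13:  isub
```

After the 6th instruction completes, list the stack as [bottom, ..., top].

[6, 35, 11]

bipush 5    [5]
bipush 1    [5, 1]
iadd        [6]
bipush -35  [6, -35]
ineg        [6, 35]
bipush 11   [6, 35, 11]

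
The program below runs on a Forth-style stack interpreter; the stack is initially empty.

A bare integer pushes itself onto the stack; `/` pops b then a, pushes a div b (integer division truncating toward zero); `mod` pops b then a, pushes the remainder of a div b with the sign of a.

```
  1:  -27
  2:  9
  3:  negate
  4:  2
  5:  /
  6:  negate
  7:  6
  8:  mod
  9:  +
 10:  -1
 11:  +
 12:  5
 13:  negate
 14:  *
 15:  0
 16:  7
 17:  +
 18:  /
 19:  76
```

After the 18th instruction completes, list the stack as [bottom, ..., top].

-27    → -27
9      → -27 9
negate → -27 -9
2      → -27 -9 2
/      → -27 -4
negate → -27 4
6      → -27 4 6
mod    → -27 4
+      → -23
-1     → -23 -1
+      → -24
5      → -24 5
negate → -24 -5
*      → 120
0      → 120 0
7      → 120 0 7
+      → 120 7
/      → 17

[17]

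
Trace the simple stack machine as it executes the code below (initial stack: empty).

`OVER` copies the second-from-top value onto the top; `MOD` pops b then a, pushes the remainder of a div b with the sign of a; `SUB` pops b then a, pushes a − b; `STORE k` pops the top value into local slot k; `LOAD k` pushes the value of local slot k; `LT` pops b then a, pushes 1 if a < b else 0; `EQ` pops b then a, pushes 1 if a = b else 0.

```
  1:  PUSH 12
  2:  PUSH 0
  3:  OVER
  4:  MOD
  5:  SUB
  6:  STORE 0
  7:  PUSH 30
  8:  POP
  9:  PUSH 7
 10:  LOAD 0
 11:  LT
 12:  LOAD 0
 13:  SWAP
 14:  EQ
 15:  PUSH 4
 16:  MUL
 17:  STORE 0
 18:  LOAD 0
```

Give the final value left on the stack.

PUSH 12  [12]
PUSH 0   [12, 0]
OVER     [12, 0, 12]
MOD      [12, 0]
SUB      [12]
STORE 0  []
PUSH 30  [30]
POP      []
PUSH 7   [7]
LOAD 0   [7, 12]
LT       [1]
LOAD 0   [1, 12]
SWAP     [12, 1]
EQ       [0]
PUSH 4   [0, 4]
MUL      [0]
STORE 0  []
LOAD 0   [0]

0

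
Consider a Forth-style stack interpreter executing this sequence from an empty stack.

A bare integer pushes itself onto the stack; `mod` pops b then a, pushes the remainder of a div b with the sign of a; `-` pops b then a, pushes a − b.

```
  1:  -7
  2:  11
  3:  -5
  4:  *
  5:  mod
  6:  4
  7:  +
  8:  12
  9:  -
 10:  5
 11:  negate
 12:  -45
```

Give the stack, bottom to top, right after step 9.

-7  → [-7]
11  → [-7, 11]
-5  → [-7, 11, -5]
*   → [-7, -55]
mod → [-7]
4   → [-7, 4]
+   → [-3]
12  → [-3, 12]
-   → [-15]

[-15]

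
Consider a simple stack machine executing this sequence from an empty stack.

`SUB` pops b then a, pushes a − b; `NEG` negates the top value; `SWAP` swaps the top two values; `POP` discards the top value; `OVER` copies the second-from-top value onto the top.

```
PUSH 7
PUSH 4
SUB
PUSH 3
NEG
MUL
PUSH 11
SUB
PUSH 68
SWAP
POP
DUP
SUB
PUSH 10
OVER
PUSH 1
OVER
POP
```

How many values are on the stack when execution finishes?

PUSH 7  -> [7]
PUSH 4  -> [7, 4]
SUB     -> [3]
PUSH 3  -> [3, 3]
NEG     -> [3, -3]
MUL     -> [-9]
PUSH 11 -> [-9, 11]
SUB     -> [-20]
PUSH 68 -> [-20, 68]
SWAP    -> [68, -20]
POP     -> [68]
DUP     -> [68, 68]
SUB     -> [0]
PUSH 10 -> [0, 10]
OVER    -> [0, 10, 0]
PUSH 1  -> [0, 10, 0, 1]
OVER    -> [0, 10, 0, 1, 0]
POP     -> [0, 10, 0, 1]

4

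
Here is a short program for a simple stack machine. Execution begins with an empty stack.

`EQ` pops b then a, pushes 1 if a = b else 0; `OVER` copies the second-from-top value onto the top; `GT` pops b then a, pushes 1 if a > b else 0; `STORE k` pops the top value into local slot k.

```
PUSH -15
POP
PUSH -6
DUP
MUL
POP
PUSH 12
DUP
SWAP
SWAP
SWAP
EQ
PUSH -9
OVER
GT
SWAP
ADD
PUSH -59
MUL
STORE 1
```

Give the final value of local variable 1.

PUSH -15 → -15
POP      → (empty)
PUSH -6  → -6
DUP      → -6 -6
MUL      → 36
POP      → (empty)
PUSH 12  → 12
DUP      → 12 12
SWAP     → 12 12
SWAP     → 12 12
SWAP     → 12 12
EQ       → 1
PUSH -9  → 1 -9
OVER     → 1 -9 1
GT       → 1 0
SWAP     → 0 1
ADD      → 1
PUSH -59 → 1 -59
MUL      → -59
STORE 1  → (empty)

-59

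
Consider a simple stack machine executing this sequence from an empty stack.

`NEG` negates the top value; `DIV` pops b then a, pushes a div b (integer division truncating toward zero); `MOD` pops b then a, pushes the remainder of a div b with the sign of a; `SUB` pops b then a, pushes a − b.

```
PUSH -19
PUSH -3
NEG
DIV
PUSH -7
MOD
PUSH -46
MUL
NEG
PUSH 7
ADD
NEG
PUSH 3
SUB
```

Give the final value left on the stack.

PUSH -19 : -19
PUSH -3  : -19 -3
NEG      : -19 3
DIV      : -6
PUSH -7  : -6 -7
MOD      : -6
PUSH -46 : -6 -46
MUL      : 276
NEG      : -276
PUSH 7   : -276 7
ADD      : -269
NEG      : 269
PUSH 3   : 269 3
SUB      : 266

266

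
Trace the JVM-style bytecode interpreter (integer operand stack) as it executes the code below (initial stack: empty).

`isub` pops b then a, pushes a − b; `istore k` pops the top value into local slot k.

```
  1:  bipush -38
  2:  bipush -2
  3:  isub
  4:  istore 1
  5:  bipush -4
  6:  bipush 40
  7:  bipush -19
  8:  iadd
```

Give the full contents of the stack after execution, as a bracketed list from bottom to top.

[-4, 21]

bipush -38  [-38]
bipush -2   [-38, -2]
isub        [-36]
istore 1    []
bipush -4   [-4]
bipush 40   [-4, 40]
bipush -19  [-4, 40, -19]
iadd        [-4, 21]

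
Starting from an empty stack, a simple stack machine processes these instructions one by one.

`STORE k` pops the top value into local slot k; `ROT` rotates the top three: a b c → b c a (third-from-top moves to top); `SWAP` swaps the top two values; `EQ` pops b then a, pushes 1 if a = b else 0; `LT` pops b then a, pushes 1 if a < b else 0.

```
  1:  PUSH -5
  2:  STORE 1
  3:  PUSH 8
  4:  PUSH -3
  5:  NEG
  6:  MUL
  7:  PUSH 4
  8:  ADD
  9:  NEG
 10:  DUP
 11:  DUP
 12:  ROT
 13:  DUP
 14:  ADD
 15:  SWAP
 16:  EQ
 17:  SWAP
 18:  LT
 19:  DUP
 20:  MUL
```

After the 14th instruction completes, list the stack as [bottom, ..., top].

[-28, -28, -56]

PUSH -5 -> -5
STORE 1 -> (empty)
PUSH 8  -> 8
PUSH -3 -> 8 -3
NEG     -> 8 3
MUL     -> 24
PUSH 4  -> 24 4
ADD     -> 28
NEG     -> -28
DUP     -> -28 -28
DUP     -> -28 -28 -28
ROT     -> -28 -28 -28
DUP     -> -28 -28 -28 -28
ADD     -> -28 -28 -56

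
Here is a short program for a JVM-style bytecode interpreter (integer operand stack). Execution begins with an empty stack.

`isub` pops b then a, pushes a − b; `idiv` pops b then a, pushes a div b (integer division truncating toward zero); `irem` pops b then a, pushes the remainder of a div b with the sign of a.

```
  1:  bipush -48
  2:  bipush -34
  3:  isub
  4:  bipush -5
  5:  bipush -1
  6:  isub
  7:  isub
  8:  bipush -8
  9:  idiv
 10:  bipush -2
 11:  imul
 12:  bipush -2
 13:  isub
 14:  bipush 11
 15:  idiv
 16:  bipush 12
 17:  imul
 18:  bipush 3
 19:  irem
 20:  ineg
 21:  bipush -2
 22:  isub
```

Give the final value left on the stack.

2

bipush -48 -> -48
bipush -34 -> -48 -34
isub       -> -14
bipush -5  -> -14 -5
bipush -1  -> -14 -5 -1
isub       -> -14 -4
isub       -> -10
bipush -8  -> -10 -8
idiv       -> 1
bipush -2  -> 1 -2
imul       -> -2
bipush -2  -> -2 -2
isub       -> 0
bipush 11  -> 0 11
idiv       -> 0
bipush 12  -> 0 12
imul       -> 0
bipush 3   -> 0 3
irem       -> 0
ineg       -> 0
bipush -2  -> 0 -2
isub       -> 2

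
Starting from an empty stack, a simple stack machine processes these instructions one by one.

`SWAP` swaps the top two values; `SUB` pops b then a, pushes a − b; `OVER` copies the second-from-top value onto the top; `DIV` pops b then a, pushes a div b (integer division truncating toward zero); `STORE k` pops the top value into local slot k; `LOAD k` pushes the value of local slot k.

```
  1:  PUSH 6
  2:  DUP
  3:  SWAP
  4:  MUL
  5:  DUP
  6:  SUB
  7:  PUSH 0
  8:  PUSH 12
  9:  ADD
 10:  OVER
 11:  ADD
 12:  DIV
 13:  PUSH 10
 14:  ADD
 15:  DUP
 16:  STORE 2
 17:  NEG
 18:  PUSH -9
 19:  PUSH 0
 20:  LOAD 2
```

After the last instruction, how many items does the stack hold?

4

PUSH 6  → [6]
DUP     → [6, 6]
SWAP    → [6, 6]
MUL     → [36]
DUP     → [36, 36]
SUB     → [0]
PUSH 0  → [0, 0]
PUSH 12 → [0, 0, 12]
ADD     → [0, 12]
OVER    → [0, 12, 0]
ADD     → [0, 12]
DIV     → [0]
PUSH 10 → [0, 10]
ADD     → [10]
DUP     → [10, 10]
STORE 2 → [10]
NEG     → [-10]
PUSH -9 → [-10, -9]
PUSH 0  → [-10, -9, 0]
LOAD 2  → [-10, -9, 0, 10]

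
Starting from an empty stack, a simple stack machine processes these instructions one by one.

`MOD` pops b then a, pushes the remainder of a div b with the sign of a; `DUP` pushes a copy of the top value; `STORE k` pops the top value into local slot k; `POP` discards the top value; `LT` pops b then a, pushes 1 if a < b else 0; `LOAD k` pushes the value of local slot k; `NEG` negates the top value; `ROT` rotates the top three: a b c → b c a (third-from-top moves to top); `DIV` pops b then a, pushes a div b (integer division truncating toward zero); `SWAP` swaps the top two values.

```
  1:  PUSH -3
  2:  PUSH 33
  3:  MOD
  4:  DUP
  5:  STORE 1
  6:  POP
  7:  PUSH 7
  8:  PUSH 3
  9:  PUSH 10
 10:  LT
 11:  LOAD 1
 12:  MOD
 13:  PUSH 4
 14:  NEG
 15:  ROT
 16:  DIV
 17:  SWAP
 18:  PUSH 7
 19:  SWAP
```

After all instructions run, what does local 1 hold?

-3

PUSH -3 -> -3
PUSH 33 -> -3 33
MOD     -> -3
DUP     -> -3 -3
STORE 1 -> -3
POP     -> (empty)
PUSH 7  -> 7
PUSH 3  -> 7 3
PUSH 10 -> 7 3 10
LT      -> 7 1
LOAD 1  -> 7 1 -3
MOD     -> 7 1
PUSH 4  -> 7 1 4
NEG     -> 7 1 -4
ROT     -> 1 -4 7
DIV     -> 1 0
SWAP    -> 0 1
PUSH 7  -> 0 1 7
SWAP    -> 0 7 1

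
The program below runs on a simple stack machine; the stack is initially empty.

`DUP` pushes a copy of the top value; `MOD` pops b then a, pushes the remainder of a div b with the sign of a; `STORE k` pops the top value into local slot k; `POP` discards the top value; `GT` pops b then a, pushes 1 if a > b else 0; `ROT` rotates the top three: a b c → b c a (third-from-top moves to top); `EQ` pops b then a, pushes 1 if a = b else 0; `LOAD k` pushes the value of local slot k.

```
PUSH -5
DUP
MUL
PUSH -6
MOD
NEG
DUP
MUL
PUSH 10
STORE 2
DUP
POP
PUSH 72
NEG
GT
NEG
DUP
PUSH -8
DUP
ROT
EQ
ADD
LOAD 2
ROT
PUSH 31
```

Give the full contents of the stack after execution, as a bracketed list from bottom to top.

[-8, 10, -1, 31]

PUSH -5  -5
DUP      -5 -5
MUL      25
PUSH -6  25 -6
MOD      1
NEG      -1
DUP      -1 -1
MUL      1
PUSH 10  1 10
STORE 2  1
DUP      1 1
POP      1
PUSH 72  1 72
NEG      1 -72
GT       1
NEG      -1
DUP      -1 -1
PUSH -8  -1 -1 -8
DUP      -1 -1 -8 -8
ROT      -1 -8 -8 -1
EQ       -1 -8 0
ADD      -1 -8
LOAD 2   -1 -8 10
ROT      -8 10 -1
PUSH 31  -8 10 -1 31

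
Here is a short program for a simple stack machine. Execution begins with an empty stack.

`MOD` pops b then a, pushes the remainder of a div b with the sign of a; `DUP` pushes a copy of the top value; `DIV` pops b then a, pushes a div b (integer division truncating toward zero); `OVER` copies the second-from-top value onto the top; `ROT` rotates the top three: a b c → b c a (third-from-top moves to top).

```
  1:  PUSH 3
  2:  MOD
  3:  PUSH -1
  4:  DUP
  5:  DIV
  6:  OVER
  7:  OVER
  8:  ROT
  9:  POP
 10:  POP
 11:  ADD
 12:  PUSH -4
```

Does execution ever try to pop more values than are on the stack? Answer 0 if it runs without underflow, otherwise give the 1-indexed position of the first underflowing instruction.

2

PUSH 3 → [3]
MOD  — needs 2 operands, stack has 1 → underflow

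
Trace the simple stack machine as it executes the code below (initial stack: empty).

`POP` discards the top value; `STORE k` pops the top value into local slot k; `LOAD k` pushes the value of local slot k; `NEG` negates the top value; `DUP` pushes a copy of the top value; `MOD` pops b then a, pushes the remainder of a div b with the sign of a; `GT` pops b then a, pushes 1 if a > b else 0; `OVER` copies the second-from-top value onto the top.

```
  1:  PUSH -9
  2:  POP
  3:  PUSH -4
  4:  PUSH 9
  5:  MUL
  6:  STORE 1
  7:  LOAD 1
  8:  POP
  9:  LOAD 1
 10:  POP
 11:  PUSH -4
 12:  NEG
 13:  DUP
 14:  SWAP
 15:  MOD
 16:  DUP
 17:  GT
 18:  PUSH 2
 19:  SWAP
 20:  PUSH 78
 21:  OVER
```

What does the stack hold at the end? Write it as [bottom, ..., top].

[2, 0, 78, 0]

PUSH -9  -9
POP      (empty)
PUSH -4  -4
PUSH 9   -4 9
MUL      -36
STORE 1  (empty)
LOAD 1   -36
POP      (empty)
LOAD 1   -36
POP      (empty)
PUSH -4  -4
NEG      4
DUP      4 4
SWAP     4 4
MOD      0
DUP      0 0
GT       0
PUSH 2   0 2
SWAP     2 0
PUSH 78  2 0 78
OVER     2 0 78 0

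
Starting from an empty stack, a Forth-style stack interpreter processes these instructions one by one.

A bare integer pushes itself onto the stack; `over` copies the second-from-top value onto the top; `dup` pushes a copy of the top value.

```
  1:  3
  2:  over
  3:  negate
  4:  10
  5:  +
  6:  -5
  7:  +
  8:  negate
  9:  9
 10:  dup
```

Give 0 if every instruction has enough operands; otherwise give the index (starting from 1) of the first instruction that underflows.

3 → [3]
over  — needs 2 operands, stack has 1 → underflow

2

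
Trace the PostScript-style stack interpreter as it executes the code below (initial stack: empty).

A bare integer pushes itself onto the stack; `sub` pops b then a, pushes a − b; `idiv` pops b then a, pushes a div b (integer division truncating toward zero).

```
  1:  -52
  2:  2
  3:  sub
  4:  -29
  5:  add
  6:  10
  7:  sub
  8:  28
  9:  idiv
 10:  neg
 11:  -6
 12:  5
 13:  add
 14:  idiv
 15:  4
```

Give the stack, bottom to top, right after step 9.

[-3]

-52  → -52
2    → -52 2
sub  → -54
-29  → -54 -29
add  → -83
10   → -83 10
sub  → -93
28   → -93 28
idiv → -3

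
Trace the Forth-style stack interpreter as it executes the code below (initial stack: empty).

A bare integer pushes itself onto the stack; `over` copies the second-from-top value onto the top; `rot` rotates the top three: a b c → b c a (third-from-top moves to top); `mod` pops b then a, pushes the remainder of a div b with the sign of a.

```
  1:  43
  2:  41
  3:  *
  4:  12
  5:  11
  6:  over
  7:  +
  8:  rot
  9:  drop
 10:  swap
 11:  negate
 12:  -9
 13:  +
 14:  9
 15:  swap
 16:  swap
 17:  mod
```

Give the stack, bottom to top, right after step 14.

43     : 43
41     : 43 41
*      : 1763
12     : 1763 12
11     : 1763 12 11
over   : 1763 12 11 12
+      : 1763 12 23
rot    : 12 23 1763
drop   : 12 23
swap   : 23 12
negate : 23 -12
-9     : 23 -12 -9
+      : 23 -21
9      : 23 -21 9

[23, -21, 9]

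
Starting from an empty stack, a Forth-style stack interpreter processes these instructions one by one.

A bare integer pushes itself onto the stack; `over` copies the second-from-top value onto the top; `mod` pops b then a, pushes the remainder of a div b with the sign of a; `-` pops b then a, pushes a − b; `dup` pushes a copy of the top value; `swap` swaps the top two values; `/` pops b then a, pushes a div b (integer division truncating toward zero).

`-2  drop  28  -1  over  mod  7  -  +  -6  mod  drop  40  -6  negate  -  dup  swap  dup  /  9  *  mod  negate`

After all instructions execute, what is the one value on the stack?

-2     → [-2]
drop   → []
28     → [28]
-1     → [28, -1]
over   → [28, -1, 28]
mod    → [28, -1]
7      → [28, -1, 7]
-      → [28, -8]
+      → [20]
-6     → [20, -6]
mod    → [2]
drop   → []
40     → [40]
-6     → [40, -6]
negate → [40, 6]
-      → [34]
dup    → [34, 34]
swap   → [34, 34]
dup    → [34, 34, 34]
/      → [34, 1]
9      → [34, 1, 9]
*      → [34, 9]
mod    → [7]
negate → [-7]

-7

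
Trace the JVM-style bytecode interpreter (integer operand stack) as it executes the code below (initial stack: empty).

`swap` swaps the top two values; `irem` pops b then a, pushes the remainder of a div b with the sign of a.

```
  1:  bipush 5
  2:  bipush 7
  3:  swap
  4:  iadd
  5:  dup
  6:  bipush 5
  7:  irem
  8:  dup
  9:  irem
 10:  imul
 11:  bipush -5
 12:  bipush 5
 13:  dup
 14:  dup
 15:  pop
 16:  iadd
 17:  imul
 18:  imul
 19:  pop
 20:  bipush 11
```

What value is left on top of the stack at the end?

bipush 5  : 5
bipush 7  : 5 7
swap      : 7 5
iadd      : 12
dup       : 12 12
bipush 5  : 12 12 5
irem      : 12 2
dup       : 12 2 2
irem      : 12 0
imul      : 0
bipush -5 : 0 -5
bipush 5  : 0 -5 5
dup       : 0 -5 5 5
dup       : 0 -5 5 5 5
pop       : 0 -5 5 5
iadd      : 0 -5 10
imul      : 0 -50
imul      : 0
pop       : (empty)
bipush 11 : 11

11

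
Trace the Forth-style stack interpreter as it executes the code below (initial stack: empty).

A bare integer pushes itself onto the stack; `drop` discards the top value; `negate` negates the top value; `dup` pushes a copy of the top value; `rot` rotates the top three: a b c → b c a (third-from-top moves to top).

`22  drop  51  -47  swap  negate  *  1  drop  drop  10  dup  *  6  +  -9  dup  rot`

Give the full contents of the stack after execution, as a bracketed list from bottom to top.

22      [22]
drop    []
51      [51]
-47     [51, -47]
swap    [-47, 51]
negate  [-47, -51]
*       [2397]
1       [2397, 1]
drop    [2397]
drop    []
10      [10]
dup     [10, 10]
*       [100]
6       [100, 6]
+       [106]
-9      [106, -9]
dup     [106, -9, -9]
rot     [-9, -9, 106]

[-9, -9, 106]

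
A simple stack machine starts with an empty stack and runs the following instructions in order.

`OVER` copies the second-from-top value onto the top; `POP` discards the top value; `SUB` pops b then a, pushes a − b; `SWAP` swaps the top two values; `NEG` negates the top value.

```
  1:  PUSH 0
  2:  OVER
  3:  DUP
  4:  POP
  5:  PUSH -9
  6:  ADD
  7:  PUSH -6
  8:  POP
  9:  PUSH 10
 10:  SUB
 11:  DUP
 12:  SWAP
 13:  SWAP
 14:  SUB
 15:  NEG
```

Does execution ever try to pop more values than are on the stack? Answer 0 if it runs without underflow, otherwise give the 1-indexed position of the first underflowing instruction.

PUSH 0 → [0]
OVER  — needs 2 operands, stack has 1 → underflow

2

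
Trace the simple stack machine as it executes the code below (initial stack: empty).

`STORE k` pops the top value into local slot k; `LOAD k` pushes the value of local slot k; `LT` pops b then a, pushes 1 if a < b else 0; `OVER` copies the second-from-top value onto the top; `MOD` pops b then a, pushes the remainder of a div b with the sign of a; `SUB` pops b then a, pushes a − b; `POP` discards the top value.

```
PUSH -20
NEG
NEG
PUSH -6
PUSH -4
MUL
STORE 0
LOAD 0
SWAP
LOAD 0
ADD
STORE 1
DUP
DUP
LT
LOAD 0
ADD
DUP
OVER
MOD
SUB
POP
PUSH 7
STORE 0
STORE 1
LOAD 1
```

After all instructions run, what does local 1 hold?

PUSH -20 -> -20
NEG      -> 20
NEG      -> -20
PUSH -6  -> -20 -6
PUSH -4  -> -20 -6 -4
MUL      -> -20 24
STORE 0  -> -20
LOAD 0   -> -20 24
SWAP     -> 24 -20
LOAD 0   -> 24 -20 24
ADD      -> 24 4
STORE 1  -> 24
DUP      -> 24 24
DUP      -> 24 24 24
LT       -> 24 0
LOAD 0   -> 24 0 24
ADD      -> 24 24
DUP      -> 24 24 24
OVER     -> 24 24 24 24
MOD      -> 24 24 0
SUB      -> 24 24
POP      -> 24
PUSH 7   -> 24 7
STORE 0  -> 24
STORE 1  -> (empty)
LOAD 1   -> 24

24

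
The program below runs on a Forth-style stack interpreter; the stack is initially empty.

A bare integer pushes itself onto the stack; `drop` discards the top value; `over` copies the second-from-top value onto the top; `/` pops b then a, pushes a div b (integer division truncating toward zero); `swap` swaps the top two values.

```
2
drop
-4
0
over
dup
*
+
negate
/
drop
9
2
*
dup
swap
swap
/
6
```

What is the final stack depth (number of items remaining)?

2

2      -> 2
drop   -> (empty)
-4     -> -4
0      -> -4 0
over   -> -4 0 -4
dup    -> -4 0 -4 -4
*      -> -4 0 16
+      -> -4 16
negate -> -4 -16
/      -> 0
drop   -> (empty)
9      -> 9
2      -> 9 2
*      -> 18
dup    -> 18 18
swap   -> 18 18
swap   -> 18 18
/      -> 1
6      -> 1 6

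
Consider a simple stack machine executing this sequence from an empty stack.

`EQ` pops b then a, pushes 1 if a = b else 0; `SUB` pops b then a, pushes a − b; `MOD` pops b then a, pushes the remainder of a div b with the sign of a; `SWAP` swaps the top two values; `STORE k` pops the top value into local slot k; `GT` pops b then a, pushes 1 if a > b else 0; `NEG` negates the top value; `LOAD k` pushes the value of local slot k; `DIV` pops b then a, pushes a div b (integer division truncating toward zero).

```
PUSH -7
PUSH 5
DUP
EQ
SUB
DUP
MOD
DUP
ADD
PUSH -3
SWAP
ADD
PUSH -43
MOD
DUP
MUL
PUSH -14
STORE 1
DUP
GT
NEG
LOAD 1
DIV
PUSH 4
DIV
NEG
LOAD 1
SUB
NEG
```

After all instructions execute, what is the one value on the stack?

PUSH -7  → [-7]
PUSH 5   → [-7, 5]
DUP      → [-7, 5, 5]
EQ       → [-7, 1]
SUB      → [-8]
DUP      → [-8, -8]
MOD      → [0]
DUP      → [0, 0]
ADD      → [0]
PUSH -3  → [0, -3]
SWAP     → [-3, 0]
ADD      → [-3]
PUSH -43 → [-3, -43]
MOD      → [-3]
DUP      → [-3, -3]
MUL      → [9]
PUSH -14 → [9, -14]
STORE 1  → [9]
DUP      → [9, 9]
GT       → [0]
NEG      → [0]
LOAD 1   → [0, -14]
DIV      → [0]
PUSH 4   → [0, 4]
DIV      → [0]
NEG      → [0]
LOAD 1   → [0, -14]
SUB      → [14]
NEG      → [-14]

-14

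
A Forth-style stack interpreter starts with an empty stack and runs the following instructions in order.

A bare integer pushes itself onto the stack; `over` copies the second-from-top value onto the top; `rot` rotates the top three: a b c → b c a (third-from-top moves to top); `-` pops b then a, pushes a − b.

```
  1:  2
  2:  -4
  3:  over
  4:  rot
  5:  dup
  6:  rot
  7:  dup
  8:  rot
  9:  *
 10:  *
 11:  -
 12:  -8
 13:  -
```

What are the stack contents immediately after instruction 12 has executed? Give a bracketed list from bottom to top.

2     [2]
-4    [2, -4]
over  [2, -4, 2]
rot   [-4, 2, 2]
dup   [-4, 2, 2, 2]
rot   [-4, 2, 2, 2]
dup   [-4, 2, 2, 2, 2]
rot   [-4, 2, 2, 2, 2]
*     [-4, 2, 2, 4]
*     [-4, 2, 8]
-     [-4, -6]
-8    [-4, -6, -8]

[-4, -6, -8]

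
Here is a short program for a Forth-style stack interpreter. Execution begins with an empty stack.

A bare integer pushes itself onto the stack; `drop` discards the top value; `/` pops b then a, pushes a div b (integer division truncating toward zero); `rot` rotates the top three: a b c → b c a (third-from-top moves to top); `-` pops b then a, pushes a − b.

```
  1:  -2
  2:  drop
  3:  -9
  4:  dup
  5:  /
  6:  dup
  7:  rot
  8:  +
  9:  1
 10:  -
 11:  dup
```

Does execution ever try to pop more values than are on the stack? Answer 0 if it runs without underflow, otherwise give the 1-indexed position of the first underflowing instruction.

7

-2   : -2
drop : (empty)
-9   : -9
dup  : -9 -9
/    : 1
dup  : 1 1
rot  — needs 3 operands, stack has 2 → underflow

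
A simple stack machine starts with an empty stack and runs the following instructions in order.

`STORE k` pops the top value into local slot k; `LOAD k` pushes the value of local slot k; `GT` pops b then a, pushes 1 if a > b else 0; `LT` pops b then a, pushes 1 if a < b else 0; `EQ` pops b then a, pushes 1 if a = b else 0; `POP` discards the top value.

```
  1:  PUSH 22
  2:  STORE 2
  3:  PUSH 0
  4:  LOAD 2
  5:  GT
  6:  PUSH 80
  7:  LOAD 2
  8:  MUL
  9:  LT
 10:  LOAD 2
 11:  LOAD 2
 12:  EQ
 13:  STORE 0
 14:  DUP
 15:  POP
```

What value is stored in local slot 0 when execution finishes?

PUSH 22 -> 22
STORE 2 -> (empty)
PUSH 0  -> 0
LOAD 2  -> 0 22
GT      -> 0
PUSH 80 -> 0 80
LOAD 2  -> 0 80 22
MUL     -> 0 1760
LT      -> 1
LOAD 2  -> 1 22
LOAD 2  -> 1 22 22
EQ      -> 1 1
STORE 0 -> 1
DUP     -> 1 1
POP     -> 1

1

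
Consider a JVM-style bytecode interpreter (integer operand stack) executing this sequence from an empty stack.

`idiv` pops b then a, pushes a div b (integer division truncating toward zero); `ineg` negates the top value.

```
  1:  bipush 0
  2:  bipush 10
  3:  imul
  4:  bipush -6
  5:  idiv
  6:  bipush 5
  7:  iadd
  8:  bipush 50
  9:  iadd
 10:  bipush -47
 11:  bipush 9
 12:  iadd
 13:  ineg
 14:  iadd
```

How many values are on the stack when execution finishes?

bipush 0   → [0]
bipush 10  → [0, 10]
imul       → [0]
bipush -6  → [0, -6]
idiv       → [0]
bipush 5   → [0, 5]
iadd       → [5]
bipush 50  → [5, 50]
iadd       → [55]
bipush -47 → [55, -47]
bipush 9   → [55, -47, 9]
iadd       → [55, -38]
ineg       → [55, 38]
iadd       → [93]

1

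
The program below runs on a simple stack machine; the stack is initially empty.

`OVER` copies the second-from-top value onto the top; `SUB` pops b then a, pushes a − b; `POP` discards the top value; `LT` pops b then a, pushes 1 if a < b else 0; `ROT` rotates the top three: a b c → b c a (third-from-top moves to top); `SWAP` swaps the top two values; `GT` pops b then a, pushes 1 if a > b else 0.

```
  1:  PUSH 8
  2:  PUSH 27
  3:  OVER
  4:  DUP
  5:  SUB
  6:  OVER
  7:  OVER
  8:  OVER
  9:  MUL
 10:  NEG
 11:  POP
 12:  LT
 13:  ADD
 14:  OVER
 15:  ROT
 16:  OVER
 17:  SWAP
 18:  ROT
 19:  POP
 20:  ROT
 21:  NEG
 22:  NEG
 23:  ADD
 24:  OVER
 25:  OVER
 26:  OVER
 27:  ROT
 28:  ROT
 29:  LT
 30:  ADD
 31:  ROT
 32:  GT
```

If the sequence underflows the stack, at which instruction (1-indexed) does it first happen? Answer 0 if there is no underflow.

0

PUSH 8   [8]
PUSH 27  [8, 27]
OVER     [8, 27, 8]
DUP      [8, 27, 8, 8]
SUB      [8, 27, 0]
OVER     [8, 27, 0, 27]
OVER     [8, 27, 0, 27, 0]
OVER     [8, 27, 0, 27, 0, 27]
MUL      [8, 27, 0, 27, 0]
NEG      [8, 27, 0, 27, 0]
POP      [8, 27, 0, 27]
LT       [8, 27, 1]
ADD      [8, 28]
OVER     [8, 28, 8]
ROT      [28, 8, 8]
OVER     [28, 8, 8, 8]
SWAP     [28, 8, 8, 8]
ROT      [28, 8, 8, 8]
POP      [28, 8, 8]
ROT      [8, 8, 28]
NEG      [8, 8, -28]
NEG      [8, 8, 28]
ADD      [8, 36]
OVER     [8, 36, 8]
OVER     [8, 36, 8, 36]
OVER     [8, 36, 8, 36, 8]
ROT      [8, 36, 36, 8, 8]
ROT      [8, 36, 8, 8, 36]
LT       [8, 36, 8, 1]
ADD      [8, 36, 9]
ROT      [36, 9, 8]
GT       [36, 1]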